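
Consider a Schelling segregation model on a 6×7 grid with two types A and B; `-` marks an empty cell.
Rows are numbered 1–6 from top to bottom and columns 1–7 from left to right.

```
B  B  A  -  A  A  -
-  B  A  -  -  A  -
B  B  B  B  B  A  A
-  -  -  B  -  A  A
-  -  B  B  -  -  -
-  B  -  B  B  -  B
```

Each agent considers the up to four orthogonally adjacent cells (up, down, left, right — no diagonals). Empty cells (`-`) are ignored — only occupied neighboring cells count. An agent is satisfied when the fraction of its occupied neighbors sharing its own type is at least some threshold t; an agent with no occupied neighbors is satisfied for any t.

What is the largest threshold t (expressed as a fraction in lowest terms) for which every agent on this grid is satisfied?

(1,1)B 1/1
(1,2)B 2/3
(1,3)A 1/2
(1,5)A 1/1
(1,6)A 2/2
(2,2)B 2/3
(2,3)A 1/3
(2,6)A 2/2
(3,1)B 1/1
(3,2)B 3/3
(3,3)B 2/3
(3,4)B 3/3
(3,5)B 1/2
(3,6)A 3/4
(3,7)A 2/2
(4,4)B 2/2
(4,6)A 2/2
(4,7)A 2/2
(5,3)B 1/1
(5,4)B 3/3
(6,2)B — no occupied neighbors
(6,4)B 2/2
(6,5)B 1/1
(6,7)B — no occupied neighbors
The smallest same-type fraction is 1/3 at (2,3), which reduces to 1/3. Any threshold above that leaves this agent unsatisfied.

1/3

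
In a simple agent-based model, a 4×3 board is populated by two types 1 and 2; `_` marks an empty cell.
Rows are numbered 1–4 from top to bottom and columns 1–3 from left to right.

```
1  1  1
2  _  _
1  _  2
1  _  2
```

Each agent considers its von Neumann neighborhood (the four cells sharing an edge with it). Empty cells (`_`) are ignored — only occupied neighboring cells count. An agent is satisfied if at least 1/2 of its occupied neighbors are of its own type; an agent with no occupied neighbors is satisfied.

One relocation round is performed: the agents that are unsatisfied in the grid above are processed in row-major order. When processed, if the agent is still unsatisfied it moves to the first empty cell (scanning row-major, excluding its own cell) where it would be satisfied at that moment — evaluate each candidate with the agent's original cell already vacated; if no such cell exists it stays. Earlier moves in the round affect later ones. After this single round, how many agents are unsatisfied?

0

Initially unsatisfied (in order): (2,1).
  (2,1) → (2,3).
Resulting grid:
1 1 1
_ _ 2
1 _ 2
1 _ 2
All satisfied now.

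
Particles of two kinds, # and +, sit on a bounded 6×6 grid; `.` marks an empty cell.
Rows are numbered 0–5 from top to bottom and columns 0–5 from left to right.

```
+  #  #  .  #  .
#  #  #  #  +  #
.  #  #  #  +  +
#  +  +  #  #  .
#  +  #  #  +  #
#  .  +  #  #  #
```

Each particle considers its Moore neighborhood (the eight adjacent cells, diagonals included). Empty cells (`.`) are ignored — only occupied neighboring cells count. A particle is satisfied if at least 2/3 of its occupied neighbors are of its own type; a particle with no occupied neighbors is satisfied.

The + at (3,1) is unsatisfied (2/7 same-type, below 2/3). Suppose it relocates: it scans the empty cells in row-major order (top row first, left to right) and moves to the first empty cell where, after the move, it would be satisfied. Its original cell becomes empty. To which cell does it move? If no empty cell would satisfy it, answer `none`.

none

Vacating (3,1). Empty cells in order:
  (0,3): 1/5 same-type → still unsatisfied.
  (0,5): 1/3 same-type → still unsatisfied.
  (2,0): 0/4 same-type → still unsatisfied.
  (3,5): 3/5 same-type → still unsatisfied.
  (5,1): 2/5 same-type → still unsatisfied.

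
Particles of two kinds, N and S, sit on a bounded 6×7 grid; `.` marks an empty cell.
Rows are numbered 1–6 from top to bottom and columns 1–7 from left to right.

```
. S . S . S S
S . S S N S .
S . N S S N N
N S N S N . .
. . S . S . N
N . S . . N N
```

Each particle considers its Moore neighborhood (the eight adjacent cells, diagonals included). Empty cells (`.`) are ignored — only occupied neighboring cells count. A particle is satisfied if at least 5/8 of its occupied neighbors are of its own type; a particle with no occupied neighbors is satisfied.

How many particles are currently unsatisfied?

13

Row 1: (1,2)S 2/2 ✓ · (1,4)S 2/3 ✓ · (1,6)S 2/3 ✓ · (1,7)S 2/2 ✓
Row 2: (2,1)S 2/2 ✓ · (2,3)S 4/5 ✓ · (2,4)S 4/6 ✓ · (2,5)N 1/7 ✗ · (2,6)S 3/6 ✗
Row 3: (3,1)S 2/3 ✓ · (3,3)N 1/6 ✗ · (3,4)S 4/8 ✗ · (3,5)S 4/7 ✗ · (3,6)N 3/5 ✗ · (3,7)N 1/2 ✗
Row 4: (4,1)N 0/2 ✗ · (4,2)S 2/5 ✗ · (4,3)N 1/5 ✗ · (4,4)S 4/7 ✗ · (4,5)N 1/5 ✗
Row 5: (5,3)S 3/4 ✓ · (5,5)S 1/3 ✗ · (5,7)N 2/2 ✓
Row 6: (6,1)N 0/0 ✓ · (6,3)S 1/1 ✓ · (6,6)N 2/3 ✓ · (6,7)N 2/2 ✓
Unsatisfied: (2,5), (2,6), (3,3), (3,4), (3,5), (3,6), (3,7), (4,1), (4,2), (4,3), (4,4), (4,5), (5,5) — 13 in total.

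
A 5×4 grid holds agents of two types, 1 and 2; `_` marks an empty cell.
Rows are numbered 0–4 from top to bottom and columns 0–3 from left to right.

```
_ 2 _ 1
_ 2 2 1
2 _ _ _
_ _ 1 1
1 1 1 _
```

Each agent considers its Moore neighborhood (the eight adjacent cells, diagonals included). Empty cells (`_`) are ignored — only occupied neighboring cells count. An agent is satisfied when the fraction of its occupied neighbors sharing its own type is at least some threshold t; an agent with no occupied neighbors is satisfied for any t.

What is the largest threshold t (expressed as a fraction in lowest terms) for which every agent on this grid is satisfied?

1/2

Row 0: (0,1)2 2/2 · (0,3)1 1/2
Row 1: (1,1)2 3/3 · (1,2)2 2/4 · (1,3)1 1/2
Row 2: (2,0)2 1/1
Row 3: (3,2)1 3/3 · (3,3)1 2/2
Row 4: (4,0)1 1/1 · (4,1)1 3/3 · (4,2)1 3/3
The smallest same-type fraction is 1/2 at (0,3), which reduces to 1/2. Any threshold above that leaves this agent unsatisfied.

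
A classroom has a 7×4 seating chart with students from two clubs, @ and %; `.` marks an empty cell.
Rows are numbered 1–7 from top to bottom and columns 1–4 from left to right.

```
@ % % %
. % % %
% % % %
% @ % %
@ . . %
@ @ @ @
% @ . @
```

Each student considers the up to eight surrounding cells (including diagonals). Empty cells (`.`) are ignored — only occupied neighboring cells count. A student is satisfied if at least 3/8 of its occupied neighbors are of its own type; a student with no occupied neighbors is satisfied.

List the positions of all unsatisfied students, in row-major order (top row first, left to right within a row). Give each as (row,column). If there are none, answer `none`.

Row 1: (1,1)@ 0/2 unhappy · (1,2)% 3/4 ok · (1,3)% 5/5 ok · (1,4)% 3/3 ok
Row 2: (2,2)% 6/7 ok · (2,3)% 8/8 ok · (2,4)% 5/5 ok
Row 3: (3,1)% 3/4 ok · (3,2)% 6/7 ok · (3,3)% 7/8 ok · (3,4)% 5/5 ok
Row 4: (4,1)% 2/4 ok · (4,2)@ 1/6 unhappy · (4,3)% 5/6 ok · (4,4)% 4/4 ok
Row 5: (5,1)@ 3/4 ok · (5,4)% 2/4 ok
Row 6: (6,1)@ 3/4 ok · (6,2)@ 4/5 ok · (6,3)@ 4/5 ok · (6,4)@ 2/3 ok
Row 7: (7,1)% 0/3 unhappy · (7,2)@ 3/4 ok · (7,4)@ 2/2 ok

(1,1), (4,2), (7,1)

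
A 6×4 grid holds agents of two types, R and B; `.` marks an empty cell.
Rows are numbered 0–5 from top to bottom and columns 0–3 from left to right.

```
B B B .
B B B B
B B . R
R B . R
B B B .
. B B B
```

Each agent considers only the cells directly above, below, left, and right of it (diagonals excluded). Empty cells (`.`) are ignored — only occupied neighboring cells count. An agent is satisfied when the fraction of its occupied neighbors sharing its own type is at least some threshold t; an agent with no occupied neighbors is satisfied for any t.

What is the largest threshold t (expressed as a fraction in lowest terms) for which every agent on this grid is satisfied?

(0,0)B 2/2
(0,1)B 3/3
(0,2)B 2/2
(1,0)B 3/3
(1,1)B 4/4
(1,2)B 3/3
(1,3)B 1/2
(2,0)B 2/3
(2,1)B 3/3
(2,3)R 1/2
(3,0)R 0/3
(3,1)B 2/3
(3,3)R 1/1
(4,0)B 1/2
(4,1)B 4/4
(4,2)B 2/2
(5,1)B 2/2
(5,2)B 3/3
(5,3)B 1/1
The smallest same-type fraction is 0/3 at (3,0), which reduces to 0/1. Any threshold above that leaves this agent unsatisfied.

0/1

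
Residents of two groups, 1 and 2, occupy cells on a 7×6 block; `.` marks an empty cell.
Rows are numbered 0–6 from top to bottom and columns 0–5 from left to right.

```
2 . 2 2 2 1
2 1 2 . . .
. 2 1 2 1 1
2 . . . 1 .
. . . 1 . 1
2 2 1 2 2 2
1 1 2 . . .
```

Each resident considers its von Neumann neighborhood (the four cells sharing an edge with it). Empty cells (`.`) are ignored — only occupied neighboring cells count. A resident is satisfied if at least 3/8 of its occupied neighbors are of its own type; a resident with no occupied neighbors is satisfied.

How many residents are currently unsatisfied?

(0,0)2 1/1 ok
(0,2)2 2/2 ok
(0,3)2 2/2 ok
(0,4)2 1/2 ok
(0,5)1 0/1 unhappy
(1,0)2 1/2 ok
(1,1)1 0/3 unhappy
(1,2)2 1/3 unhappy
(2,1)2 0/2 unhappy
(2,2)1 0/3 unhappy
(2,3)2 0/2 unhappy
(2,4)1 2/3 ok
(2,5)1 1/1 ok
(3,0)2 0/0 ok
(3,4)1 1/1 ok
(4,3)1 0/1 unhappy
(4,5)1 0/1 unhappy
(5,0)2 1/2 ok
(5,1)2 1/3 unhappy
(5,2)1 0/3 unhappy
(5,3)2 1/3 unhappy
(5,4)2 2/2 ok
(5,5)2 1/2 ok
(6,0)1 1/2 ok
(6,1)1 1/3 unhappy
(6,2)2 0/2 unhappy
Unsatisfied: (0,5), (1,1), (1,2), (2,1), (2,2), (2,3), (4,3), (4,5), (5,1), (5,2), (5,3), (6,1), (6,2) — 13 in total.

13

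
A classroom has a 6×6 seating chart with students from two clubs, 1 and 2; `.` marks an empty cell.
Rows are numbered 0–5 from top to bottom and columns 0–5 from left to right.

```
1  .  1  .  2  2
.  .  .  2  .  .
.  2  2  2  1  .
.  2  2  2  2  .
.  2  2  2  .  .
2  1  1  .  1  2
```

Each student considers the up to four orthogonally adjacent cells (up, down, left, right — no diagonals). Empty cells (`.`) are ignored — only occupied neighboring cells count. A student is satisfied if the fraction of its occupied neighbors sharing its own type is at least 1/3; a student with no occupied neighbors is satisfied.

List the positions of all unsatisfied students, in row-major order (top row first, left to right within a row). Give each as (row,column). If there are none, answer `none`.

(2,4), (5,0), (5,4), (5,5)

(0,0)1 0/0 ✓
(0,2)1 0/0 ✓
(0,4)2 1/1 ✓
(0,5)2 1/1 ✓
(1,3)2 1/1 ✓
(2,1)2 2/2 ✓
(2,2)2 3/3 ✓
(2,3)2 3/4 ✓
(2,4)1 0/2 ✗
(3,1)2 3/3 ✓
(3,2)2 4/4 ✓
(3,3)2 4/4 ✓
(3,4)2 1/2 ✓
(4,1)2 2/3 ✓
(4,2)2 3/4 ✓
(4,3)2 2/2 ✓
(5,0)2 0/1 ✗
(5,1)1 1/3 ✓
(5,2)1 1/2 ✓
(5,4)1 0/1 ✗
(5,5)2 0/1 ✗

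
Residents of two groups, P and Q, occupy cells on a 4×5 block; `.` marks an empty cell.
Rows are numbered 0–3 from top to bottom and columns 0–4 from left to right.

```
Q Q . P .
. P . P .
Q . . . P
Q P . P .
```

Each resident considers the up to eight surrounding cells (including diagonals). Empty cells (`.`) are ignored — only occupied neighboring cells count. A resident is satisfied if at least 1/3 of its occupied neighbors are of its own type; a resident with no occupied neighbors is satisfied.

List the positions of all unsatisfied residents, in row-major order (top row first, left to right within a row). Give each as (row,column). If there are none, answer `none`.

(1,1), (3,1)

(0,0)Q 1/2 ok
(0,1)Q 1/2 ok
(0,3)P 1/1 ok
(1,1)P 0/3 unhappy
(1,3)P 2/2 ok
(2,0)Q 1/3 ok
(2,4)P 2/2 ok
(3,0)Q 1/2 ok
(3,1)P 0/2 unhappy
(3,3)P 1/1 ok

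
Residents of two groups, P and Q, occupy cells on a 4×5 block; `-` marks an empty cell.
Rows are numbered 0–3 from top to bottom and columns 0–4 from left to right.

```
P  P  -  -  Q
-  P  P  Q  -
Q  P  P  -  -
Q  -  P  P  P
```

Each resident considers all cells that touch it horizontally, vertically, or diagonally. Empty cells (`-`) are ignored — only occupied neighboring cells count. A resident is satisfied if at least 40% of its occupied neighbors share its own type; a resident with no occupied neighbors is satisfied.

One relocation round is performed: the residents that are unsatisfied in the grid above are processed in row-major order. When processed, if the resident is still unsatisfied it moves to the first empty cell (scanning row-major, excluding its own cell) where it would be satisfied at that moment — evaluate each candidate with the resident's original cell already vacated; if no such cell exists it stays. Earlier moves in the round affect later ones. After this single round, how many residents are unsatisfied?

Initially unsatisfied (in order): (1,3), (2,0).
  (1,3) → (0,3).
  (2,0) → (1,3).
Resulting grid:
P P - Q Q
- P P Q -
- P P - -
Q - P P P
Unsatisfied now: (3,0).

1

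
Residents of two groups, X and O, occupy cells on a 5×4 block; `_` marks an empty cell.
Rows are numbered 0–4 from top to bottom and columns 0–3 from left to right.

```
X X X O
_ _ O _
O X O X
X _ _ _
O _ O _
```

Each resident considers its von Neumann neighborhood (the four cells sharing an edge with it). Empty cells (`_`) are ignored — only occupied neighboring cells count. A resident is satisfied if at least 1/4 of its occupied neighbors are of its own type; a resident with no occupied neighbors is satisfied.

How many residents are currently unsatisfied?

6

Row 0: (0,0)X 1/1 ✓ · (0,1)X 2/2 ✓ · (0,2)X 1/3 ✓ · (0,3)O 0/1 ✗
Row 1: (1,2)O 1/2 ✓
Row 2: (2,0)O 0/2 ✗ · (2,1)X 0/2 ✗ · (2,2)O 1/3 ✓ · (2,3)X 0/1 ✗
Row 3: (3,0)X 0/2 ✗
Row 4: (4,0)O 0/1 ✗ · (4,2)O 0/0 ✓
Unsatisfied: (0,3), (2,0), (2,1), (2,3), (3,0), (4,0) — 6 in total.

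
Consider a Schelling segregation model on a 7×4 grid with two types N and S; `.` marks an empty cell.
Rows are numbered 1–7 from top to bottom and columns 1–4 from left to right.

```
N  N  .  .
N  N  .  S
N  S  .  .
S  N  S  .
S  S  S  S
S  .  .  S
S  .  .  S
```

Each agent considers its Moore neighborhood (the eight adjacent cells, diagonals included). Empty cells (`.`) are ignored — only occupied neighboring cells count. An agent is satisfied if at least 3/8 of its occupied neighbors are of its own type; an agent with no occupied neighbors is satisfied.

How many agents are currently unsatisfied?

2

(1,1)N 3/3 ✓
(1,2)N 3/3 ✓
(2,1)N 4/5 ✓
(2,2)N 4/5 ✓
(2,4)S 0/0 ✓
(3,1)N 3/5 ✓
(3,2)S 2/6 ✗
(4,1)S 3/5 ✓
(4,2)N 1/7 ✗
(4,3)S 4/5 ✓
(5,1)S 3/4 ✓
(5,2)S 5/6 ✓
(5,3)S 4/5 ✓
(5,4)S 3/3 ✓
(6,1)S 3/3 ✓
(6,4)S 3/3 ✓
(7,1)S 1/1 ✓
(7,4)S 1/1 ✓
Unsatisfied: (3,2), (4,2) — 2 in total.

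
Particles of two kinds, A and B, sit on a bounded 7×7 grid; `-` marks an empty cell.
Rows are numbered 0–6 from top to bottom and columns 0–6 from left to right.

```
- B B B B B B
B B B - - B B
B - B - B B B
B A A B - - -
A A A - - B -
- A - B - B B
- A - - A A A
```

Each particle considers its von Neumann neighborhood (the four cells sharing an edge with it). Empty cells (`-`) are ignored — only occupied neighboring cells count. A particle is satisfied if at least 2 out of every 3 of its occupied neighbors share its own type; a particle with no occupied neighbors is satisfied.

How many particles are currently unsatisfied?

7

(0,1)B 2/2 ✓
(0,2)B 3/3 ✓
(0,3)B 2/2 ✓
(0,4)B 2/2 ✓
(0,5)B 3/3 ✓
(0,6)B 2/2 ✓
(1,0)B 2/2 ✓
(1,1)B 3/3 ✓
(1,2)B 3/3 ✓
(1,5)B 3/3 ✓
(1,6)B 3/3 ✓
(2,0)B 2/2 ✓
(2,2)B 1/2 ✗
(2,4)B 1/1 ✓
(2,5)B 3/3 ✓
(2,6)B 2/2 ✓
(3,0)B 1/3 ✗
(3,1)A 2/3 ✓
(3,2)A 2/4 ✗
(3,3)B 0/1 ✗
(4,0)A 1/2 ✗
(4,1)A 4/4 ✓
(4,2)A 2/2 ✓
(4,5)B 1/1 ✓
(5,1)A 2/2 ✓
(5,3)B 0/0 ✓
(5,5)B 2/3 ✓
(5,6)B 1/2 ✗
(6,1)A 1/1 ✓
(6,4)A 1/1 ✓
(6,5)A 2/3 ✓
(6,6)A 1/2 ✗
Unsatisfied: (2,2), (3,0), (3,2), (3,3), (4,0), (5,6), (6,6) — 7 in total.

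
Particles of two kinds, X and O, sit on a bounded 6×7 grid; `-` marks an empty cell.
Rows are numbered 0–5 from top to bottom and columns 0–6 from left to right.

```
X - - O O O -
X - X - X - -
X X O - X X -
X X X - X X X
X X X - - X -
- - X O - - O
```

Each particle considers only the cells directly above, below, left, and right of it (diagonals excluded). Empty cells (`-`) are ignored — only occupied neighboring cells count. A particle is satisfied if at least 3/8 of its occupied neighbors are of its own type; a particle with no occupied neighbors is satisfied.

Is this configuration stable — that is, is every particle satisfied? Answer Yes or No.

No

Row 0: (0,0)X 1/1 ok · (0,3)O 1/1 ok · (0,4)O 2/3 ok · (0,5)O 1/1 ok
Row 1: (1,0)X 2/2 ok · (1,2)X 0/1 unhappy · (1,4)X 1/2 ok
Row 2: (2,0)X 3/3 ok · (2,1)X 2/3 ok · (2,2)O 0/3 unhappy · (2,4)X 3/3 ok · (2,5)X 2/2 ok
Row 3: (3,0)X 3/3 ok · (3,1)X 4/4 ok · (3,2)X 2/3 ok · (3,4)X 2/2 ok · (3,5)X 4/4 ok · (3,6)X 1/1 ok
Row 4: (4,0)X 2/2 ok · (4,1)X 3/3 ok · (4,2)X 3/3 ok · (4,5)X 1/1 ok
Row 5: (5,2)X 1/2 ok · (5,3)O 0/1 unhappy · (5,6)O 0/0 ok
For instance (1,2) has only 0/1 same-type neighbors, below 3/8.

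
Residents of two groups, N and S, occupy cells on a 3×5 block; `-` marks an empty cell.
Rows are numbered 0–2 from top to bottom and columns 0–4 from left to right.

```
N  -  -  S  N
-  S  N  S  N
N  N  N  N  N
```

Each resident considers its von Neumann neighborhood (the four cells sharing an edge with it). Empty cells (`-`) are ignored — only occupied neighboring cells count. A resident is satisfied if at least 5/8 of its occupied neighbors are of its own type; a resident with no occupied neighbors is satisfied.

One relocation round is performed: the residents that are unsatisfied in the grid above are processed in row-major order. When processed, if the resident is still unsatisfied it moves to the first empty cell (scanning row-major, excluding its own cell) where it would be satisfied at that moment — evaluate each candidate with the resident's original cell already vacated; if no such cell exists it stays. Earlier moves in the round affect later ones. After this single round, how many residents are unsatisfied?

4

Initially unsatisfied (in order): (0,3), (0,4), (1,1), (1,2), (1,3).
  (0,3): no empty cell satisfies it; stays.
  (0,4) → (1,0).
  (1,1): no empty cell satisfies it; stays.
  (1,2): no empty cell satisfies it; stays.
  (1,3): no empty cell satisfies it; stays.
Resulting grid:
N - - S -
N S N S N
N N N N N
Unsatisfied now: (1,1), (1,2), (1,3), (1,4).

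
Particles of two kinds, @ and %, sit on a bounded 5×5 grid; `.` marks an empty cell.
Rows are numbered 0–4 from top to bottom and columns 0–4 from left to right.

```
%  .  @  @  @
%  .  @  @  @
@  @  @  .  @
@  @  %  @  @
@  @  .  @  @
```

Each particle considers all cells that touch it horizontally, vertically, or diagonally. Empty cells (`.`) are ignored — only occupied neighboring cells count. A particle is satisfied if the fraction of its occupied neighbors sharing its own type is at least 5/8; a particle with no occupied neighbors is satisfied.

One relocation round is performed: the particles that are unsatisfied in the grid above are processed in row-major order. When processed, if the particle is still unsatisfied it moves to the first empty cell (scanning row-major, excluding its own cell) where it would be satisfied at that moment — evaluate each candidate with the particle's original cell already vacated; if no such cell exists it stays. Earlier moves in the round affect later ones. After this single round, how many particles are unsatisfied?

Initially unsatisfied (in order): (1,0), (3,2).
  (1,0): no empty cell satisfies it; stays.
  (3,2): no empty cell satisfies it; stays.
Resulting grid:
% . @ @ @
% . @ @ @
@ @ @ . @
@ @ % @ @
@ @ . @ @
Unsatisfied now: (1,0), (3,2).

2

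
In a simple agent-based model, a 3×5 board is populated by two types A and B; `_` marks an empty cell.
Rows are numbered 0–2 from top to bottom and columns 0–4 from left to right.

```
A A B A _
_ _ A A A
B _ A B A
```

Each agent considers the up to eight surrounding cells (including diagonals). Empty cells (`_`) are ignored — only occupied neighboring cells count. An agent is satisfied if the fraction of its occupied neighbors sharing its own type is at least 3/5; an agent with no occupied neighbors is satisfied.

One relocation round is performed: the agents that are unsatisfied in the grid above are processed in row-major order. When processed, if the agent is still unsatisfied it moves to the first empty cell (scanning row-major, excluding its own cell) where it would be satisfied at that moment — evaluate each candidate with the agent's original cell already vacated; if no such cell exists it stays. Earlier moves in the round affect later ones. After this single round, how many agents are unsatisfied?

Initially unsatisfied (in order): (0,2), (2,3).
  (0,2): no empty cell satisfies it; stays.
  (2,3): no empty cell satisfies it; stays.
Resulting grid:
A A B A _
_ _ A A A
B _ A B A
Unsatisfied now: (0,2), (2,3).

2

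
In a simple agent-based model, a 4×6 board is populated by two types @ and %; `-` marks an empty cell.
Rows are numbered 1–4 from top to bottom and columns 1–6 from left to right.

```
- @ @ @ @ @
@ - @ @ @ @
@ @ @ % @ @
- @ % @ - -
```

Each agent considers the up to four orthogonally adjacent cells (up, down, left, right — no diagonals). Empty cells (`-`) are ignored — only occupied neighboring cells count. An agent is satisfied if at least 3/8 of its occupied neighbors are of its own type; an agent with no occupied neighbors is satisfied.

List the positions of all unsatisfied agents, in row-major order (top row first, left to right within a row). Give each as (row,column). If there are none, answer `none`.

(1,2)@ 1/1 ok
(1,3)@ 3/3 ok
(1,4)@ 3/3 ok
(1,5)@ 3/3 ok
(1,6)@ 2/2 ok
(2,1)@ 1/1 ok
(2,3)@ 3/3 ok
(2,4)@ 3/4 ok
(2,5)@ 4/4 ok
(2,6)@ 3/3 ok
(3,1)@ 2/2 ok
(3,2)@ 3/3 ok
(3,3)@ 2/4 ok
(3,4)% 0/4 unhappy
(3,5)@ 2/3 ok
(3,6)@ 2/2 ok
(4,2)@ 1/2 ok
(4,3)% 0/3 unhappy
(4,4)@ 0/2 unhappy

(3,4), (4,3), (4,4)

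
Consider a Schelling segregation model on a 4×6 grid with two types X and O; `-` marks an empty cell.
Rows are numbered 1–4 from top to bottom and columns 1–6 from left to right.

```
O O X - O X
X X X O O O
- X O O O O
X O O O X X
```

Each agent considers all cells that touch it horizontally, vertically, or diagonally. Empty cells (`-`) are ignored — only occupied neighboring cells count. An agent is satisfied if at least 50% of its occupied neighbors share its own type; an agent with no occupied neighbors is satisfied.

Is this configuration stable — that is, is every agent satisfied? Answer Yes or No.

Row 1: (1,1)O 1/3 unhappy · (1,2)O 1/5 unhappy · (1,3)X 2/4 ok · (1,5)O 3/4 ok · (1,6)X 0/3 unhappy
Row 2: (2,1)X 2/4 ok · (2,2)X 4/7 ok · (2,3)X 3/7 unhappy · (2,4)O 5/7 ok · (2,5)O 6/7 ok · (2,6)O 4/5 ok
Row 3: (3,2)X 4/7 ok · (3,3)O 5/8 ok · (3,4)O 6/8 ok · (3,5)O 6/8 ok · (3,6)O 3/5 ok
Row 4: (4,1)X 1/2 ok · (4,2)O 2/4 ok · (4,3)O 4/5 ok · (4,4)O 4/5 ok · (4,5)X 1/5 unhappy · (4,6)X 1/3 unhappy
For instance (1,1) has only 1/3 same-type neighbors, below 1/2.

No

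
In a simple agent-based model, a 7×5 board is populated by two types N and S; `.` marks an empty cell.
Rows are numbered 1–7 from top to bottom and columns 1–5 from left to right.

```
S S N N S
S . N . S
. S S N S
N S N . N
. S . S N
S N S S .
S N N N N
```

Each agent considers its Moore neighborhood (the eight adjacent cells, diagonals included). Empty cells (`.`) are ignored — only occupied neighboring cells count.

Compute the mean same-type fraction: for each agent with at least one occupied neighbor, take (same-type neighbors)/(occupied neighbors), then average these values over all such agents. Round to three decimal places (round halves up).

0.476

Row 1: (1,1)S 2/2 · (1,2)S 2/4 · (1,3)N 2/3 · (1,4)N 2/4 · (1,5)S 1/2
Row 2: (2,1)S 3/3 · (2,3)N 3/6 · (2,5)S 2/4
Row 3: (3,2)S 3/6 · (3,3)S 2/5 · (3,4)N 3/6 · (3,5)S 1/3
Row 4: (4,1)N 0/3 · (4,2)S 3/5 · (4,3)N 1/6 · (4,5)N 2/4
Row 5: (5,2)S 3/6 · (5,4)S 2/5 · (5,5)N 1/3
Row 6: (6,1)S 2/4 · (6,2)N 2/6 · (6,3)S 3/7 · (6,4)S 2/6
Row 7: (7,1)S 1/3 · (7,2)N 2/5 · (7,3)N 3/5 · (7,4)N 2/4 · (7,5)N 1/2
Sum over 28 agents: 2/2 + 2/4 + 2/3 + 2/4 + 1/2 + 3/3 + 3/6 + 2/4 + 3/6 + 2/5 + 3/6 + 1/3 + 0/3 + 3/5 + 1/6 + 2/4 + 3/6 + 2/5 + 1/3 + 2/4 + 2/6 + 3/7 + 2/6 + 1/3 + 2/5 + 3/5 + 2/4 + 1/2 = 933/70; mean = 933/70 ÷ 28 = 933/1960 = 0.476020… → 0.476.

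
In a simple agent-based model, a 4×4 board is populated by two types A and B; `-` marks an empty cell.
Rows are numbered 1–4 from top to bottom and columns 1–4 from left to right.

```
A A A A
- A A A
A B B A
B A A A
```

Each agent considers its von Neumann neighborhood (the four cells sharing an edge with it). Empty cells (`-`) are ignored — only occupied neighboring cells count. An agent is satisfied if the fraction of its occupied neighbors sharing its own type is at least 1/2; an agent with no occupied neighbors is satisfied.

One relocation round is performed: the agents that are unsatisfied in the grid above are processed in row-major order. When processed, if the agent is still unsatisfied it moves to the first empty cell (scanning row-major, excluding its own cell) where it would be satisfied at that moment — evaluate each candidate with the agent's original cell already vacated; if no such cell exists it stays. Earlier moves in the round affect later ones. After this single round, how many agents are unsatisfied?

1

Initially unsatisfied (in order): (3,1), (3,2), (3,3), (4,1), (4,2).
  (3,1) → (2,1).
  (3,2) → (3,1).
  (3,3): no empty cell satisfies it; stays.
  (4,1): now satisfied by earlier moves; stays.
  (4,2): now satisfied by earlier moves; stays.
Resulting grid:
A A A A
A A A A
B - B A
B A A A
Unsatisfied now: (3,3).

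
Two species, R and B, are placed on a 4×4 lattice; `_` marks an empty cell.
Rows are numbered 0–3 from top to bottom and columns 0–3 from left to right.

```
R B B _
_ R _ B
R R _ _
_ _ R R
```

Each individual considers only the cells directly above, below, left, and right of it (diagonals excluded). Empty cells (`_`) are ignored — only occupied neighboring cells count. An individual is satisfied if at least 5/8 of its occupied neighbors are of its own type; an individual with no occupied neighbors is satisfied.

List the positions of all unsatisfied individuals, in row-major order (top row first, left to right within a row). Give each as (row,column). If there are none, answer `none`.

Row 0: (0,0)R 0/1 not · (0,1)B 1/3 not · (0,2)B 1/1 satisfied
Row 1: (1,1)R 1/2 not · (1,3)B 0/0 satisfied
Row 2: (2,0)R 1/1 satisfied · (2,1)R 2/2 satisfied
Row 3: (3,2)R 1/1 satisfied · (3,3)R 1/1 satisfied

(0,0), (0,1), (1,1)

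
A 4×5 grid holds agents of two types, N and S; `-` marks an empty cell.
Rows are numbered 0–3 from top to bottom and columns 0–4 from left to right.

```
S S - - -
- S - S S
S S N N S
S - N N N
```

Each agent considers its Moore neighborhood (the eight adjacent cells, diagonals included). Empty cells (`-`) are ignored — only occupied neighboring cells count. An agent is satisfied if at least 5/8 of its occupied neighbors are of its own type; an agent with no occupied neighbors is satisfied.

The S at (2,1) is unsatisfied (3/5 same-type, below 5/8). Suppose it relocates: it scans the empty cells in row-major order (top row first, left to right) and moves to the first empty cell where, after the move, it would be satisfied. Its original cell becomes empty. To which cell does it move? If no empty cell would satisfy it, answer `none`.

(0,2)

Vacating (2,1). Empty cells in order:
  (0,2): 3/3 same-type → satisfied — stop here.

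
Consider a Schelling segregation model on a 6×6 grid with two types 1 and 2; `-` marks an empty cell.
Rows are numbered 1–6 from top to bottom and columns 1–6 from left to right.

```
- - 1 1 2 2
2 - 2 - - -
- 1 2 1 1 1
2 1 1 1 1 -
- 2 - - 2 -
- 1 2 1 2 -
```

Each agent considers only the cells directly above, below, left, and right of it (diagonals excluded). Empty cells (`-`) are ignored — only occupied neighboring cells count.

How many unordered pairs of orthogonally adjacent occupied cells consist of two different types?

Scan each occupied cell's neighbors to the right and below so each pair is counted once.
Row 1: 1(1,3)–1(1,4)= 1(1,3)–2(2,3)≠ 1(1,4)–2(1,5)≠ 2(1,5)–2(1,6)=  → 2/4 unlike.
Row 2: 2(2,3)–2(3,3)=  → 0/1 unlike.
Row 3: 1(3,2)–2(3,3)≠ 1(3,2)–1(4,2)= 2(3,3)–1(3,4)≠ 2(3,3)–1(4,3)≠ 1(3,4)–1(3,5)= 1(3,4)–1(4,4)= 1(3,5)–1(3,6)= 1(3,5)–1(4,5)=  → 3/8 unlike.
Row 4: 2(4,1)–1(4,2)≠ 1(4,2)–1(4,3)= 1(4,2)–2(5,2)≠ 1(4,3)–1(4,4)= 1(4,4)–1(4,5)= 1(4,5)–2(5,5)≠  → 3/6 unlike.
Row 5: 2(5,2)–1(6,2)≠ 2(5,5)–2(6,5)=  → 1/2 unlike.
Row 6: 1(6,2)–2(6,3)≠ 2(6,3)–1(6,4)≠ 1(6,4)–2(6,5)≠  → 3/3 unlike.
Total adjacent occupied pairs: 24; unlike-type pairs: 12.

12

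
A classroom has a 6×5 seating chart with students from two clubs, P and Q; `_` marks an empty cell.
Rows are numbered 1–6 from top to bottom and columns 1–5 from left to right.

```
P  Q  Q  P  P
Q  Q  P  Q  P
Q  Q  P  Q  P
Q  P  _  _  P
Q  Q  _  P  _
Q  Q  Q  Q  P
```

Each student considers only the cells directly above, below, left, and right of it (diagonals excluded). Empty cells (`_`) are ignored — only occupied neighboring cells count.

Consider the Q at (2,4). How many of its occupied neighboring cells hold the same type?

Occupied neighbors of (2,4): (1,4)=P, (3,4)=Q, (2,3)=P, (2,5)=P.
Same type (Q): 1 of 4.

1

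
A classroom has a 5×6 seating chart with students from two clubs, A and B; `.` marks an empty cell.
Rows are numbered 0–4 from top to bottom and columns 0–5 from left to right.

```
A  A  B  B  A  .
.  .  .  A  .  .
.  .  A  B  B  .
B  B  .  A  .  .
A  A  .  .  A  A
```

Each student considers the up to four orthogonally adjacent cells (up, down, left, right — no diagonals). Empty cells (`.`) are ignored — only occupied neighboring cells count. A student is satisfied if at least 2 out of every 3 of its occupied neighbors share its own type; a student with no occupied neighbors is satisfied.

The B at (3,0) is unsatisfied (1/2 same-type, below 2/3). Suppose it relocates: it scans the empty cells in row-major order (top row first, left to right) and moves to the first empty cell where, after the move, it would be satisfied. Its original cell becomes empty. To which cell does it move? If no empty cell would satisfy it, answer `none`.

Vacating (3,0). Empty cells in order:
  (0,5): 0/1 same-type → still unsatisfied.
  (1,0): 0/1 same-type → still unsatisfied.
  (1,1): 0/1 same-type → still unsatisfied.
  (1,2): 1/3 same-type → still unsatisfied.
  (1,4): 1/3 same-type → still unsatisfied.
  (1,5): 0/0 same-type → satisfied — stop here.

(1,5)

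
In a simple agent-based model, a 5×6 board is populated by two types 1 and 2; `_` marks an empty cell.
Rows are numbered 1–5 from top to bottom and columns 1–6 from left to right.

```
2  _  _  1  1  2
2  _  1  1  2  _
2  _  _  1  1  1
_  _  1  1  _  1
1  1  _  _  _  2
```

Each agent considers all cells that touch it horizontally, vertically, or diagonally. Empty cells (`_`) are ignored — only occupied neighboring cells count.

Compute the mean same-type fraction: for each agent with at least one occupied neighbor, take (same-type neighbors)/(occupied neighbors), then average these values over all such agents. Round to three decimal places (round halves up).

(1,1)2 1/1
(1,4)1 3/4
(1,5)1 2/4
(1,6)2 1/2
(2,1)2 2/2
(2,3)1 3/3
(2,4)1 5/6
(2,5)2 1/7
(3,1)2 1/1
(3,4)1 5/6
(3,5)1 5/6
(3,6)1 2/3
(4,3)1 3/3
(4,4)1 3/3
(4,6)1 2/3
(5,1)1 1/1
(5,2)1 2/2
(5,6)2 0/1
Sum over 18 agents: 1/1 + 3/4 + 2/4 + 1/2 + 2/2 + 3/3 + 5/6 + 1/7 + 1/1 + 5/6 + 5/6 + 2/3 + 3/3 + 3/3 + 2/3 + 1/1 + 2/2 + 0/1 = 1153/84; mean = 1153/84 ÷ 18 = 1153/1512 = 0.762566… → 0.763.

0.763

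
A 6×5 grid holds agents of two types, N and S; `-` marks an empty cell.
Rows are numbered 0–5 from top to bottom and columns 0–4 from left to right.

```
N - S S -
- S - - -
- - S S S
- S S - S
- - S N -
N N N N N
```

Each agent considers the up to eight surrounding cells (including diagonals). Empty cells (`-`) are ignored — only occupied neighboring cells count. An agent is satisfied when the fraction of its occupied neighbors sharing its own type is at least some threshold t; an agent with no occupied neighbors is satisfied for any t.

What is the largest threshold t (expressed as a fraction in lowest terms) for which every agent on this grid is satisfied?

0/1

Row 0: (0,0)N 0/1 · (0,2)S 2/2 · (0,3)S 1/1
Row 1: (1,1)S 2/3
Row 2: (2,2)S 4/4 · (2,3)S 4/4 · (2,4)S 2/2
Row 3: (3,1)S 3/3 · (3,2)S 4/5 · (3,4)S 2/3
Row 4: (4,2)S 2/6 · (4,3)N 3/6
Row 5: (5,0)N 1/1 · (5,1)N 2/3 · (5,2)N 3/4 · (5,3)N 3/4 · (5,4)N 2/2
The smallest same-type fraction is 0/1 at (0,0), which reduces to 0/1. Any threshold above that leaves this agent unsatisfied.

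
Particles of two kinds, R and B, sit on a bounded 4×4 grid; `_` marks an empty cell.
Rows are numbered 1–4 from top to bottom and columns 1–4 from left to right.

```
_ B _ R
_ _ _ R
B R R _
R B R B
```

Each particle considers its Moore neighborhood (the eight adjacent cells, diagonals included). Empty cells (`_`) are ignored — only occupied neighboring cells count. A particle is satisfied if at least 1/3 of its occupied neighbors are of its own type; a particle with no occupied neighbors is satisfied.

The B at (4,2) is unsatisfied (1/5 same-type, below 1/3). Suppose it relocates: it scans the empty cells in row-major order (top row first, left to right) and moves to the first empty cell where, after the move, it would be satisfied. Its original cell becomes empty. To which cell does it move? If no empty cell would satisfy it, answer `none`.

Vacating (4,2). Empty cells in order:
  (1,1): 1/1 same-type → satisfied — stop here.

(1,1)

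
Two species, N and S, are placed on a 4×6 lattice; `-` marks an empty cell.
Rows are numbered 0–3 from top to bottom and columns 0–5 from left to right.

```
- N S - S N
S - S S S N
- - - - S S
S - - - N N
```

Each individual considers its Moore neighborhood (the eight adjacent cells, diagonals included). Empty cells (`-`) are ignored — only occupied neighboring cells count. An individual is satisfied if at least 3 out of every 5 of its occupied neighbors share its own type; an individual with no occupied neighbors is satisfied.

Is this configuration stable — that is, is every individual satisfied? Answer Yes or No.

(0,1)N 0/3 unhappy
(0,2)S 2/3 ok
(0,4)S 2/4 unhappy
(0,5)N 1/3 unhappy
(1,0)S 0/1 unhappy
(1,2)S 2/3 ok
(1,3)S 5/5 ok
(1,4)S 4/6 ok
(1,5)N 1/5 unhappy
(2,4)S 3/6 unhappy
(2,5)S 2/5 unhappy
(3,0)S 0/0 ok
(3,4)N 1/3 unhappy
(3,5)N 1/3 unhappy
For instance (0,1) has only 0/3 same-type neighbors, below 3/5.

No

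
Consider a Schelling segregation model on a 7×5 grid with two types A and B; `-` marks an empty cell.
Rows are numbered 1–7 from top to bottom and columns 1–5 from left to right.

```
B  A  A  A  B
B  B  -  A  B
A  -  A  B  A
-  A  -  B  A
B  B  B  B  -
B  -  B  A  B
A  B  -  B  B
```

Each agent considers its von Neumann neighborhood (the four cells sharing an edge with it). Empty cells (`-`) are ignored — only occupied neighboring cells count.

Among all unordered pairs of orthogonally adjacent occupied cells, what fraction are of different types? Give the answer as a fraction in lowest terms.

Scan each occupied cell's neighbors to the right and below so each pair is counted once.
Row 1: B(1,1)–A(1,2)≠ B(1,1)–B(2,1)= A(1,2)–A(1,3)= A(1,2)–B(2,2)≠ A(1,3)–A(1,4)= A(1,4)–B(1,5)≠ A(1,4)–A(2,4)= B(1,5)–B(2,5)=  → 3/8 unlike.
Row 2: B(2,1)–B(2,2)= B(2,1)–A(3,1)≠ A(2,4)–B(2,5)≠ A(2,4)–B(3,4)≠ B(2,5)–A(3,5)≠  → 4/5 unlike.
Row 3: A(3,3)–B(3,4)≠ B(3,4)–A(3,5)≠ B(3,4)–B(4,4)= A(3,5)–A(4,5)=  → 2/4 unlike.
Row 4: A(4,2)–B(5,2)≠ B(4,4)–A(4,5)≠ B(4,4)–B(5,4)=  → 2/3 unlike.
Row 5: B(5,1)–B(5,2)= B(5,1)–B(6,1)= B(5,2)–B(5,3)= B(5,3)–B(5,4)= B(5,3)–B(6,3)= B(5,4)–A(6,4)≠  → 1/6 unlike.
Row 6: B(6,1)–A(7,1)≠ B(6,3)–A(6,4)≠ A(6,4)–B(6,5)≠ A(6,4)–B(7,4)≠ B(6,5)–B(7,5)=  → 4/5 unlike.
Row 7: A(7,1)–B(7,2)≠ B(7,4)–B(7,5)=  → 1/2 unlike.
Total adjacent occupied pairs: 33; unlike-type pairs: 17.
17/33 is already in lowest terms.

17/33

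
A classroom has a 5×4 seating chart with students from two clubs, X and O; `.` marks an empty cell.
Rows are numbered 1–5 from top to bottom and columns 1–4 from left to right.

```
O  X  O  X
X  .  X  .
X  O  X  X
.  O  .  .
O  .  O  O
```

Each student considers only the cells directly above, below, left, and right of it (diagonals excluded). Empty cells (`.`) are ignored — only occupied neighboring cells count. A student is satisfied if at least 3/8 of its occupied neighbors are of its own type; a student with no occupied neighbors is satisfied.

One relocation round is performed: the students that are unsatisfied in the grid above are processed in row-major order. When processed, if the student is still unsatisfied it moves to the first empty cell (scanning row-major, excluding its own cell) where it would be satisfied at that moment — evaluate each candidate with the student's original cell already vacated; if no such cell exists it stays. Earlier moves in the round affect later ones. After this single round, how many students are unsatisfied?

Initially unsatisfied (in order): (1,1), (1,2), (1,3), (1,4), (3,2).
  (1,1) → (4,1).
  (1,2) → (1,1).
  (1,3) → (4,3).
  (1,4): now satisfied by earlier moves; stays.
  (3,2) → (4,4).
Resulting grid:
X . . X
X . X .
X . X X
O O O O
O . O O
All satisfied now.

0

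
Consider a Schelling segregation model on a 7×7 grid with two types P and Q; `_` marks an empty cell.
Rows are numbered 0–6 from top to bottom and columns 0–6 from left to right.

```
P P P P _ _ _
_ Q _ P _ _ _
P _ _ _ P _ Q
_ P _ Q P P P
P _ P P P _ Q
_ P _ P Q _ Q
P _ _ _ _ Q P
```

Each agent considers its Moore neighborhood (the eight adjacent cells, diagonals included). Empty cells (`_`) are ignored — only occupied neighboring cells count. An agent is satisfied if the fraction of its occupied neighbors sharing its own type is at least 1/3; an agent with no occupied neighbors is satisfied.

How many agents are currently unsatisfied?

Row 0: (0,0)P 1/2 ✓ · (0,1)P 2/3 ✓ · (0,2)P 3/4 ✓ · (0,3)P 2/2 ✓
Row 1: (1,1)Q 0/4 ✗ · (1,3)P 3/3 ✓
Row 2: (2,0)P 1/2 ✓ · (2,4)P 3/4 ✓ · (2,6)Q 0/2 ✗
Row 3: (3,1)P 3/3 ✓ · (3,3)Q 0/5 ✗ · (3,4)P 4/5 ✓ · (3,5)P 4/6 ✓ · (3,6)P 1/3 ✓
Row 4: (4,0)P 2/2 ✓ · (4,2)P 4/5 ✓ · (4,3)P 4/6 ✓ · (4,4)P 4/6 ✓ · (4,6)Q 1/3 ✓
Row 5: (5,1)P 3/3 ✓ · (5,3)P 3/4 ✓ · (5,4)Q 1/4 ✗ · (5,6)Q 2/3 ✓
Row 6: (6,0)P 1/1 ✓ · (6,5)Q 2/3 ✓ · (6,6)P 0/2 ✗
Unsatisfied: (1,1), (2,6), (3,3), (5,4), (6,6) — 5 in total.

5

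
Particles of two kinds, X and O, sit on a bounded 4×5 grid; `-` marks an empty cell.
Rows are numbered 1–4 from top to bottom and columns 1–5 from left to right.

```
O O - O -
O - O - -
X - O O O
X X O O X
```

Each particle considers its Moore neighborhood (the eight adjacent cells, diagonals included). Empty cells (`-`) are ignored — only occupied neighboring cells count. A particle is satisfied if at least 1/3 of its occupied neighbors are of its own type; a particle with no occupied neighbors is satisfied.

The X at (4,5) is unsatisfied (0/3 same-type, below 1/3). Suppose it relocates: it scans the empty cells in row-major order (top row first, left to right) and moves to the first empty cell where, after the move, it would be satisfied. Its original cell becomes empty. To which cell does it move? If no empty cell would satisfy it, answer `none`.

(3,2)

Vacating (4,5). Empty cells in order:
  (1,3): 0/3 same-type → still unsatisfied.
  (1,5): 0/1 same-type → still unsatisfied.
  (2,2): 1/6 same-type → still unsatisfied.
  (2,4): 0/5 same-type → still unsatisfied.
  (2,5): 0/3 same-type → still unsatisfied.
  (3,2): 3/7 same-type → satisfied — stop here.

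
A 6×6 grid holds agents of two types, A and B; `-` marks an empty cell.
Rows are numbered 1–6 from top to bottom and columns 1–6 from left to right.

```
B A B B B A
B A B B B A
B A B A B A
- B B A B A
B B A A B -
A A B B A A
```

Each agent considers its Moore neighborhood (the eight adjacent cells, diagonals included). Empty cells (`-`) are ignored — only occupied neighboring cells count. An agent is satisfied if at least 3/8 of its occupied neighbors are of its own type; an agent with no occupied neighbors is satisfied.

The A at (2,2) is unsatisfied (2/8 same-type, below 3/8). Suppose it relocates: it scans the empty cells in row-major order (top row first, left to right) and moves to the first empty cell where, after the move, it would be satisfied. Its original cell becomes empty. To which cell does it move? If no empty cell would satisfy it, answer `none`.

Vacating (2,2). Empty cells in order:
  (4,1): 1/5 same-type → still unsatisfied.
  (5,6): 3/5 same-type → satisfied — stop here.

(5,6)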